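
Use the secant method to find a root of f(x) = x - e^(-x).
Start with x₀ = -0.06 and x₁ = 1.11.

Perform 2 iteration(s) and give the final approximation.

f(x) = x - e^(-x)
x₀ = -0.06, x₁ = 1.11

Secant formula: x_{n+1} = x_n - f(x_n)(x_n - x_{n-1})/(f(x_n) - f(x_{n-1}))

Iteration 1:
  f(-0.060000) = -1.121837
  f(1.110000) = 0.780441
  x_2 = 1.110000 - 0.780441×(1.110000 - (-0.060000))/(0.780441 - (-1.121837))
       = 0.629988
Iteration 2:
  f(1.110000) = 0.780441
  f(0.629988) = 0.097390
  x_3 = 0.629988 - 0.097390×(0.629988 - 1.110000)/(0.097390 - 0.780441)
       = 0.561548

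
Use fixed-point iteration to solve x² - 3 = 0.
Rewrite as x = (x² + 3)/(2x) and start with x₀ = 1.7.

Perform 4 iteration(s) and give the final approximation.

Equation: x² - 3 = 0
Fixed-point form: x = (x² + 3)/(2x)
x₀ = 1.7

x_1 = g(1.700000) = 1.732353
x_2 = g(1.732353) = 1.732051
x_3 = g(1.732051) = 1.732051
x_4 = g(1.732051) = 1.732051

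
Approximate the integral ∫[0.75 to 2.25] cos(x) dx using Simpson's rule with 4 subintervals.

f(x) = cos(x)
a = 0.75, b = 2.25, n = 4
h = (b - a)/n = 0.375000

Simpson's rule: (h/3)[f(x₀) + 4f(x₁) + 2f(x₂) + ... + f(xₙ)]

x_0 = 0.7500, f(x_0) = 0.731689, coefficient = 1
x_1 = 1.1250, f(x_1) = 0.431177, coefficient = 4
x_2 = 1.5000, f(x_2) = 0.070737, coefficient = 2
x_3 = 1.8750, f(x_3) = -0.299534, coefficient = 4
x_4 = 2.2500, f(x_4) = -0.628174, coefficient = 1

I ≈ (0.375000/3) × 0.771562 = 0.096445
Exact value: 0.096434
Error: 0.000011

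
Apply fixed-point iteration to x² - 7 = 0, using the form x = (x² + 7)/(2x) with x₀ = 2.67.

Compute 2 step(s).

Equation: x² - 7 = 0
Fixed-point form: x = (x² + 7)/(2x)
x₀ = 2.67

x_1 = g(2.670000) = 2.645861
x_2 = g(2.645861) = 2.645751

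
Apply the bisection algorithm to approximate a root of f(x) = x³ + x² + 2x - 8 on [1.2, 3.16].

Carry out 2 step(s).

f(x) = x³ + x² + 2x - 8
Initial interval: [1.2, 3.16]

Iteration 1:
  c_1 = (1.200000 + 3.160000)/2 = 2.180000
  f(c_1) = f(2.180000) = 11.472632
  f(a) × f(c) < 0, new interval: [1.200000, 2.180000]
Iteration 2:
  c_2 = (1.200000 + 2.180000)/2 = 1.690000
  f(c_2) = f(1.690000) = 3.062909
  f(a) × f(c) < 0, new interval: [1.200000, 1.690000]

After 2 iteration(s), the approximation is c_2 = 1.690000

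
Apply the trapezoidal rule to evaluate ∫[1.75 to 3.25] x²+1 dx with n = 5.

f(x) = x²+1
a = 1.75, b = 3.25, n = 5
h = (b - a)/n = 0.300000

Trapezoidal rule: (h/2)[f(x₀) + 2f(x₁) + 2f(x₂) + ... + f(xₙ)]

x_0 = 1.7500, f(x_0) = 4.062500, coefficient = 1
x_1 = 2.0500, f(x_1) = 5.202500, coefficient = 2
x_2 = 2.3500, f(x_2) = 6.522500, coefficient = 2
x_3 = 2.6500, f(x_3) = 8.022500, coefficient = 2
x_4 = 2.9500, f(x_4) = 9.702500, coefficient = 2
x_5 = 3.2500, f(x_5) = 11.562500, coefficient = 1

I ≈ (0.300000/2) × 74.525000 = 11.178750
Exact value: 11.156250
Error: 0.022500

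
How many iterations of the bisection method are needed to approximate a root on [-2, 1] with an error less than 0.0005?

We need (b-a)/2^n ≤ 0.0005
(1 - (-2))/2^n ≤ 0.0005
3/2^n ≤ 0.0005
2^n ≥ 6000
n ≥ log₂(6000) = 12.55
n ≥ 13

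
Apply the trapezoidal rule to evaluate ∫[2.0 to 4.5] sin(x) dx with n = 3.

f(x) = sin(x)
a = 2.0, b = 4.5, n = 3
h = (b - a)/n = 0.833333

Trapezoidal rule: (h/2)[f(x₀) + 2f(x₁) + 2f(x₂) + ... + f(xₙ)]

x_0 = 2.0000, f(x_0) = 0.909297, coefficient = 1
x_1 = 2.8333, f(x_1) = 0.303400, coefficient = 2
x_2 = 3.6667, f(x_2) = -0.501277, coefficient = 2
x_3 = 4.5000, f(x_3) = -0.977530, coefficient = 1

I ≈ (0.833333/2) × -0.463986 = -0.193327
Exact value: -0.205351
Error: 0.012024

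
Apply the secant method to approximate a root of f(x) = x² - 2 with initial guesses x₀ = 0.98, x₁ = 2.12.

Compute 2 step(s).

f(x) = x² - 2
x₀ = 0.98, x₁ = 2.12

Secant formula: x_{n+1} = x_n - f(x_n)(x_n - x_{n-1})/(f(x_n) - f(x_{n-1}))

Iteration 1:
  f(0.980000) = -1.039600
  f(2.120000) = 2.494400
  x_2 = 2.120000 - 2.494400×(2.120000 - 0.980000)/(2.494400 - (-1.039600))
       = 1.315355
Iteration 2:
  f(2.120000) = 2.494400
  f(1.315355) = -0.269842
  x_3 = 1.315355 - (-0.269842)×(1.315355 - 2.120000)/(-0.269842 - 2.494400)
       = 1.393903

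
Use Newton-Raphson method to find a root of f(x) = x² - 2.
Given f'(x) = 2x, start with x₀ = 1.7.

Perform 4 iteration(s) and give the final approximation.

f(x) = x² - 2
f'(x) = 2x
x₀ = 1.7

Newton-Raphson formula: x_{n+1} = x_n - f(x_n)/f'(x_n)

Iteration 1:
  f(1.700000) = 0.890000
  f'(1.700000) = 3.400000
  x_1 = 1.700000 - 0.890000/3.400000 = 1.438235
Iteration 2:
  f(1.438235) = 0.068521
  f'(1.438235) = 2.876471
  x_2 = 1.438235 - 0.068521/2.876471 = 1.414414
Iteration 3:
  f(1.414414) = 0.000567
  f'(1.414414) = 2.828828
  x_3 = 1.414414 - 0.000567/2.828828 = 1.414214
Iteration 4:
  f(1.414214) = 0.000000
  f'(1.414214) = 2.828427
  x_4 = 1.414214 - 0.000000/2.828427 = 1.414214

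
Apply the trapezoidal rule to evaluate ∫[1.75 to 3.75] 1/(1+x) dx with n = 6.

f(x) = 1/(1+x)
a = 1.75, b = 3.75, n = 6
h = (b - a)/n = 0.333333

Trapezoidal rule: (h/2)[f(x₀) + 2f(x₁) + 2f(x₂) + ... + f(xₙ)]

x_0 = 1.7500, f(x_0) = 0.363636, coefficient = 1
x_1 = 2.0833, f(x_1) = 0.324324, coefficient = 2
x_2 = 2.4167, f(x_2) = 0.292683, coefficient = 2
x_3 = 2.7500, f(x_3) = 0.266667, coefficient = 2
x_4 = 3.0833, f(x_4) = 0.244898, coefficient = 2
x_5 = 3.4167, f(x_5) = 0.226415, coefficient = 2
x_6 = 3.7500, f(x_6) = 0.210526, coefficient = 1

I ≈ (0.333333/2) × 3.284137 = 0.547356
Exact value: 0.546544
Error: 0.000812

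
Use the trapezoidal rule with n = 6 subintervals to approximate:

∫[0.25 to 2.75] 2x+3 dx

f(x) = 2x+3
a = 0.25, b = 2.75, n = 6
h = (b - a)/n = 0.416667

Trapezoidal rule: (h/2)[f(x₀) + 2f(x₁) + 2f(x₂) + ... + f(xₙ)]

x_0 = 0.2500, f(x_0) = 3.500000, coefficient = 1
x_1 = 0.6667, f(x_1) = 4.333333, coefficient = 2
x_2 = 1.0833, f(x_2) = 5.166667, coefficient = 2
x_3 = 1.5000, f(x_3) = 6.000000, coefficient = 2
x_4 = 1.9167, f(x_4) = 6.833333, coefficient = 2
x_5 = 2.3333, f(x_5) = 7.666667, coefficient = 2
x_6 = 2.7500, f(x_6) = 8.500000, coefficient = 1

I ≈ (0.416667/2) × 72.000000 = 15.000000
Exact value: 15.000000
Error: 0.000000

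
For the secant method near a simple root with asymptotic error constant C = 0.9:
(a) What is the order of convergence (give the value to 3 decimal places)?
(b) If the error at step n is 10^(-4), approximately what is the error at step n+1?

(a) Secant method has superlinear convergence with order φ = (1+√5)/2 ≈ 1.618.
    This means |e_{n+1}| ≈ C|e_n|^1.618.

(b) With |e_n| = 10^(-4) and C = 0.9:
    |e_{n+1}| ≈ 0.9 × (10^(-4))^1.618 = 0.9 × 10^(-6.47)

(a) ≈ 1.618 (golden ratio); (b) |e_{n+1}| ≈ 3.035e-07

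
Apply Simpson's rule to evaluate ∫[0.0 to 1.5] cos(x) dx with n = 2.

f(x) = cos(x)
a = 0.0, b = 1.5, n = 2
h = (b - a)/n = 0.750000

Simpson's rule: (h/3)[f(x₀) + 4f(x₁) + 2f(x₂) + ... + f(xₙ)]

x_0 = 0.0000, f(x_0) = 1.000000, coefficient = 1
x_1 = 0.7500, f(x_1) = 0.731689, coefficient = 4
x_2 = 1.5000, f(x_2) = 0.070737, coefficient = 1

I ≈ (0.750000/3) × 3.997493 = 0.999373
Exact value: 0.997495
Error: 0.001878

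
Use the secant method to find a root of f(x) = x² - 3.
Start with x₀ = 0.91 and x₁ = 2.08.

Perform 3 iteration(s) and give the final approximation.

f(x) = x² - 3
x₀ = 0.91, x₁ = 2.08

Secant formula: x_{n+1} = x_n - f(x_n)(x_n - x_{n-1})/(f(x_n) - f(x_{n-1}))

Iteration 1:
  f(0.910000) = -2.171900
  f(2.080000) = 1.326400
  x_2 = 2.080000 - 1.326400×(2.080000 - 0.910000)/(1.326400 - (-2.171900))
       = 1.636388
Iteration 2:
  f(2.080000) = 1.326400
  f(1.636388) = -0.322234
  x_3 = 1.636388 - (-0.322234)×(1.636388 - 2.080000)/(-0.322234 - 1.326400)
       = 1.723094
Iteration 3:
  f(1.636388) = -0.322234
  f(1.723094) = -0.030946
  x_4 = 1.723094 - (-0.030946)×(1.723094 - 1.636388)/(-0.030946 - (-0.322234))
       = 1.732306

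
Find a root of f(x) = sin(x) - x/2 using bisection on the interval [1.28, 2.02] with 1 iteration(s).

f(x) = sin(x) - x/2
Initial interval: [1.28, 2.02]

Iteration 1:
  c_1 = (1.280000 + 2.020000)/2 = 1.650000
  f(c_1) = f(1.650000) = 0.171865
  f(a) × f(c) ≥ 0, new interval: [1.650000, 2.020000]

After 1 iteration(s), the approximation is c_1 = 1.650000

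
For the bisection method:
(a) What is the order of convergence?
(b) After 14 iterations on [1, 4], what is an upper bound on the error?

(a) Bisection has linear (order 1) convergence; the error is halved each step.

(b) Error bound = (b-a)/2^n = (4 - 1)/2^{14}
    = 3/2^{14}

(a) 1 (linear); (b) error ≤ 1.83e-04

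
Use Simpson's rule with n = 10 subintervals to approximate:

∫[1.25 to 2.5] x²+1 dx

f(x) = x²+1
a = 1.25, b = 2.5, n = 10
h = (b - a)/n = 0.125000

Simpson's rule: (h/3)[f(x₀) + 4f(x₁) + 2f(x₂) + ... + f(xₙ)]

x_0 = 1.2500, f(x_0) = 2.562500, coefficient = 1
x_1 = 1.3750, f(x_1) = 2.890625, coefficient = 4
x_2 = 1.5000, f(x_2) = 3.250000, coefficient = 2
x_3 = 1.6250, f(x_3) = 3.640625, coefficient = 4
x_4 = 1.7500, f(x_4) = 4.062500, coefficient = 2
x_5 = 1.8750, f(x_5) = 4.515625, coefficient = 4
x_6 = 2.0000, f(x_6) = 5.000000, coefficient = 2
x_7 = 2.1250, f(x_7) = 5.515625, coefficient = 4
x_8 = 2.2500, f(x_8) = 6.062500, coefficient = 2
x_9 = 2.3750, f(x_9) = 6.640625, coefficient = 4
x_10 = 2.5000, f(x_10) = 7.250000, coefficient = 1

I ≈ (0.125000/3) × 139.375000 = 5.807292
Exact value: 5.807292
Error: 0.000000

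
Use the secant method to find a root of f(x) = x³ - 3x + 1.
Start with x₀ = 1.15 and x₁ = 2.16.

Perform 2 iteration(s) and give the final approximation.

f(x) = x³ - 3x + 1
x₀ = 1.15, x₁ = 2.16

Secant formula: x_{n+1} = x_n - f(x_n)(x_n - x_{n-1})/(f(x_n) - f(x_{n-1}))

Iteration 1:
  f(1.150000) = -0.929125
  f(2.160000) = 4.597696
  x_2 = 2.160000 - 4.597696×(2.160000 - 1.150000)/(4.597696 - (-0.929125))
       = 1.319793
Iteration 2:
  f(2.160000) = 4.597696
  f(1.319793) = -0.660493
  x_3 = 1.319793 - (-0.660493)×(1.319793 - 2.160000)/(-0.660493 - 4.597696)
       = 1.425333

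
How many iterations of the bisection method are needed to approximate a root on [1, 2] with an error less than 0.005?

We need (b-a)/2^n ≤ 0.005
(2 - 1)/2^n ≤ 0.005
1/2^n ≤ 0.005
2^n ≥ 200
n ≥ log₂(200) = 7.64
n ≥ 8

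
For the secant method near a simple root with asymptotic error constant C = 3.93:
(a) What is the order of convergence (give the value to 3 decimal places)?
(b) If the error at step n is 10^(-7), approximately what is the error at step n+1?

(a) Secant method has superlinear convergence with order φ = (1+√5)/2 ≈ 1.618.
    This means |e_{n+1}| ≈ C|e_n|^1.618.

(b) With |e_n| = 10^(-7) and C = 3.93:
    |e_{n+1}| ≈ 3.93 × (10^(-7))^1.618 = 3.93 × 10^(-11.33)

(a) ≈ 1.618 (golden ratio); (b) |e_{n+1}| ≈ 1.854e-11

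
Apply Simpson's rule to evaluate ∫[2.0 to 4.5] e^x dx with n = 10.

f(x) = e^x
a = 2.0, b = 4.5, n = 10
h = (b - a)/n = 0.250000

Simpson's rule: (h/3)[f(x₀) + 4f(x₁) + 2f(x₂) + ... + f(xₙ)]

x_0 = 2.0000, f(x_0) = 7.389056, coefficient = 1
x_1 = 2.2500, f(x_1) = 9.487736, coefficient = 4
x_2 = 2.5000, f(x_2) = 12.182494, coefficient = 2
x_3 = 2.7500, f(x_3) = 15.642632, coefficient = 4
x_4 = 3.0000, f(x_4) = 20.085537, coefficient = 2
x_5 = 3.2500, f(x_5) = 25.790340, coefficient = 4
x_6 = 3.5000, f(x_6) = 33.115452, coefficient = 2
x_7 = 3.7500, f(x_7) = 42.521082, coefficient = 4
x_8 = 4.0000, f(x_8) = 54.598150, coefficient = 2
x_9 = 4.2500, f(x_9) = 70.105412, coefficient = 4
x_10 = 4.5000, f(x_10) = 90.017131, coefficient = 1

I ≈ (0.250000/3) × 991.558261 = 82.629855
Exact value: 82.628075
Error: 0.001780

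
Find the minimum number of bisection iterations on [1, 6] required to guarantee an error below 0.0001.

We need (b-a)/2^n ≤ 0.0001
(6 - 1)/2^n ≤ 0.0001
5/2^n ≤ 0.0001
2^n ≥ 50000
n ≥ log₂(50000) = 15.61
n ≥ 16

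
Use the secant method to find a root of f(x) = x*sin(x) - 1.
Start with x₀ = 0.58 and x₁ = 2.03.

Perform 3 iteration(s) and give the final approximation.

f(x) = x*sin(x) - 1
x₀ = 0.58, x₁ = 2.03

Secant formula: x_{n+1} = x_n - f(x_n)(x_n - x_{n-1})/(f(x_n) - f(x_{n-1}))

Iteration 1:
  f(0.580000) = -0.682146
  f(2.030000) = 0.819704
  x_2 = 2.030000 - 0.819704×(2.030000 - 0.580000)/(0.819704 - (-0.682146))
       = 1.238596
Iteration 2:
  f(2.030000) = 0.819704
  f(1.238596) = 0.170878
  x_3 = 1.238596 - 0.170878×(1.238596 - 2.030000)/(0.170878 - 0.819704)
       = 1.030168
Iteration 3:
  f(1.238596) = 0.170878
  f(1.030168) = -0.116750
  x_4 = 1.030168 - (-0.116750)×(1.030168 - 1.238596)/(-0.116750 - 0.170878)
       = 1.114770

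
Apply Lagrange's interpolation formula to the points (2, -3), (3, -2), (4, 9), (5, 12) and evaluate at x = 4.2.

Lagrange interpolation formula:
P(x) = Σ yᵢ × Lᵢ(x)
where Lᵢ(x) = Π_{j≠i} (x - xⱼ)/(xᵢ - xⱼ)

L_0(4.2) = (4.2 - 3)/(2 - 3) × (4.2 - 4)/(2 - 4) × (4.2 - 5)/(2 - 5) = 0.032000
L_1(4.2) = (4.2 - 2)/(3 - 2) × (4.2 - 4)/(3 - 4) × (4.2 - 5)/(3 - 5) = -0.176000
L_2(4.2) = (4.2 - 2)/(4 - 2) × (4.2 - 3)/(4 - 3) × (4.2 - 5)/(4 - 5) = 1.056000
L_3(4.2) = (4.2 - 2)/(5 - 2) × (4.2 - 3)/(5 - 3) × (4.2 - 4)/(5 - 4) = 0.088000

P(4.2) = (-3)×L_0(4.2) + (-2)×L_1(4.2) + 9×L_2(4.2) + 12×L_3(4.2)
P(4.2) = 10.816000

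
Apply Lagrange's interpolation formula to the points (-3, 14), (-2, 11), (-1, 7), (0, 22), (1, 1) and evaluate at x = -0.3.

Lagrange interpolation formula:
P(x) = Σ yᵢ × Lᵢ(x)
where Lᵢ(x) = Π_{j≠i} (x - xⱼ)/(xᵢ - xⱼ)

L_0(-0.3) = (-0.3 - (-2))/(-3 - (-2)) × (-0.3 - (-1))/(-3 - (-1)) × (-0.3 - 0)/(-3 - 0) × (-0.3 - 1)/(-3 - 1) = 0.019337
L_1(-0.3) = (-0.3 - (-3))/(-2 - (-3)) × (-0.3 - (-1))/(-2 - (-1)) × (-0.3 - 0)/(-2 - 0) × (-0.3 - 1)/(-2 - 1) = -0.122850
L_2(-0.3) = (-0.3 - (-3))/(-1 - (-3)) × (-0.3 - (-2))/(-1 - (-2)) × (-0.3 - 0)/(-1 - 0) × (-0.3 - 1)/(-1 - 1) = 0.447525
L_3(-0.3) = (-0.3 - (-3))/(0 - (-3)) × (-0.3 - (-2))/(0 - (-2)) × (-0.3 - (-1))/(0 - (-1)) × (-0.3 - 1)/(0 - 1) = 0.696150
L_4(-0.3) = (-0.3 - (-3))/(1 - (-3)) × (-0.3 - (-2))/(1 - (-2)) × (-0.3 - (-1))/(1 - (-1)) × (-0.3 - 0)/(1 - 0) = -0.040162

P(-0.3) = 14×L_0(-0.3) + 11×L_1(-0.3) + 7×L_2(-0.3) + 22×L_3(-0.3) + 1×L_4(-0.3)
P(-0.3) = 17.327188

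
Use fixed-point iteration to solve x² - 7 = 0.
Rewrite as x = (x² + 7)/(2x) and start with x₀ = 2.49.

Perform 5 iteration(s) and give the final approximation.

Equation: x² - 7 = 0
Fixed-point form: x = (x² + 7)/(2x)
x₀ = 2.49

x_1 = g(2.490000) = 2.650622
x_2 = g(2.650622) = 2.645756
x_3 = g(2.645756) = 2.645751
x_4 = g(2.645751) = 2.645751
x_5 = g(2.645751) = 2.645751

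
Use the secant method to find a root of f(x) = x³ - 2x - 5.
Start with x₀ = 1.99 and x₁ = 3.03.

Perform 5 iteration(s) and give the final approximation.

f(x) = x³ - 2x - 5
x₀ = 1.99, x₁ = 3.03

Secant formula: x_{n+1} = x_n - f(x_n)(x_n - x_{n-1})/(f(x_n) - f(x_{n-1}))

Iteration 1:
  f(1.990000) = -1.099401
  f(3.030000) = 16.758127
  x_2 = 3.030000 - 16.758127×(3.030000 - 1.990000)/(16.758127 - (-1.099401))
       = 2.054028
Iteration 2:
  f(3.030000) = 16.758127
  f(2.054028) = -0.442051
  x_3 = 2.054028 - (-0.442051)×(2.054028 - 3.030000)/(-0.442051 - 16.758127)
       = 2.079111
Iteration 3:
  f(2.054028) = -0.442051
  f(2.079111) = -0.170848
  x_4 = 2.079111 - (-0.170848)×(2.079111 - 2.054028)/(-0.170848 - (-0.442051))
       = 2.094912
Iteration 4:
  f(2.079111) = -0.170848
  f(2.094912) = 0.004023
  x_5 = 2.094912 - 0.004023×(2.094912 - 2.079111)/(0.004023 - (-0.170848))
       = 2.094548
Iteration 5:
  f(2.094912) = 0.004023
  f(2.094548) = -0.000035
  x_6 = 2.094548 - (-0.000035)×(2.094548 - 2.094912)/(-0.000035 - 0.004023)
       = 2.094551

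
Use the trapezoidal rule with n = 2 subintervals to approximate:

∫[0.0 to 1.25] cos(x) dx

f(x) = cos(x)
a = 0.0, b = 1.25, n = 2
h = (b - a)/n = 0.625000

Trapezoidal rule: (h/2)[f(x₀) + 2f(x₁) + 2f(x₂) + ... + f(xₙ)]

x_0 = 0.0000, f(x_0) = 1.000000, coefficient = 1
x_1 = 0.6250, f(x_1) = 0.810963, coefficient = 2
x_2 = 1.2500, f(x_2) = 0.315322, coefficient = 1

I ≈ (0.625000/2) × 2.937249 = 0.917890
Exact value: 0.948985
Error: 0.031094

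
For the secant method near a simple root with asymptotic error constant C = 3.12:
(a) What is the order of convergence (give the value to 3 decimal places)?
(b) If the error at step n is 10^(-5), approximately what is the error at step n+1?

(a) Secant method has superlinear convergence with order φ = (1+√5)/2 ≈ 1.618.
    This means |e_{n+1}| ≈ C|e_n|^1.618.

(b) With |e_n| = 10^(-5) and C = 3.12:
    |e_{n+1}| ≈ 3.12 × (10^(-5))^1.618 = 3.12 × 10^(-8.09)

(a) ≈ 1.618 (golden ratio); (b) |e_{n+1}| ≈ 2.535e-08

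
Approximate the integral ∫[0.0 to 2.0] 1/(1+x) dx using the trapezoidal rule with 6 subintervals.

f(x) = 1/(1+x)
a = 0.0, b = 2.0, n = 6
h = (b - a)/n = 0.333333

Trapezoidal rule: (h/2)[f(x₀) + 2f(x₁) + 2f(x₂) + ... + f(xₙ)]

x_0 = 0.0000, f(x_0) = 1.000000, coefficient = 1
x_1 = 0.3333, f(x_1) = 0.750000, coefficient = 2
x_2 = 0.6667, f(x_2) = 0.600000, coefficient = 2
x_3 = 1.0000, f(x_3) = 0.500000, coefficient = 2
x_4 = 1.3333, f(x_4) = 0.428571, coefficient = 2
x_5 = 1.6667, f(x_5) = 0.375000, coefficient = 2
x_6 = 2.0000, f(x_6) = 0.333333, coefficient = 1

I ≈ (0.333333/2) × 6.640476 = 1.106746
Exact value: 1.098612
Error: 0.008134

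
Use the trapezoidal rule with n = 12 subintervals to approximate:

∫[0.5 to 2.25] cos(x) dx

f(x) = cos(x)
a = 0.5, b = 2.25, n = 12
h = (b - a)/n = 0.145833

Trapezoidal rule: (h/2)[f(x₀) + 2f(x₁) + 2f(x₂) + ... + f(xₙ)]

x_0 = 0.5000, f(x_0) = 0.877583, coefficient = 1
x_1 = 0.6458, f(x_1) = 0.798598, coefficient = 2
x_2 = 0.7917, f(x_2) = 0.702660, coefficient = 2
x_3 = 0.9375, f(x_3) = 0.591805, coefficient = 2
x_4 = 1.0833, f(x_4) = 0.468386, coefficient = 2
x_5 = 1.2292, f(x_5) = 0.335023, coefficient = 2
x_6 = 1.3750, f(x_6) = 0.194548, coefficient = 2
x_7 = 1.5208, f(x_7) = 0.049942, coefficient = 2
x_8 = 1.6667, f(x_8) = -0.095724, coefficient = 2
x_9 = 1.8125, f(x_9) = -0.239357, coefficient = 2
x_10 = 1.9583, f(x_10) = -0.377909, coefficient = 2
x_11 = 2.1042, f(x_11) = -0.508438, coefficient = 2
x_12 = 2.2500, f(x_12) = -0.628174, coefficient = 1

I ≈ (0.145833/2) × 4.088478 = 0.298118
Exact value: 0.298648
Error: 0.000529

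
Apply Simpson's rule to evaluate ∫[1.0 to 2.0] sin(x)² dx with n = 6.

f(x) = sin(x)²
a = 1.0, b = 2.0, n = 6
h = (b - a)/n = 0.166667

Simpson's rule: (h/3)[f(x₀) + 4f(x₁) + 2f(x₂) + ... + f(xₙ)]

x_0 = 1.0000, f(x_0) = 0.708073, coefficient = 1
x_1 = 1.1667, f(x_1) = 0.845379, coefficient = 4
x_2 = 1.3333, f(x_2) = 0.944663, coefficient = 2
x_3 = 1.5000, f(x_3) = 0.994996, coefficient = 4
x_4 = 1.6667, f(x_4) = 0.990837, coefficient = 2
x_5 = 1.8333, f(x_5) = 0.932643, coefficient = 4
x_6 = 2.0000, f(x_6) = 0.826822, coefficient = 1

I ≈ (0.166667/3) × 16.497971 = 0.916554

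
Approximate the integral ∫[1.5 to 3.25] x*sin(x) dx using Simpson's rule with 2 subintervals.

f(x) = x*sin(x)
a = 1.5, b = 3.25, n = 2
h = (b - a)/n = 0.875000

Simpson's rule: (h/3)[f(x₀) + 4f(x₁) + 2f(x₂) + ... + f(xₙ)]

x_0 = 1.5000, f(x_0) = 1.496242, coefficient = 1
x_1 = 2.3750, f(x_1) = 1.647502, coefficient = 4
x_2 = 3.2500, f(x_2) = -0.351634, coefficient = 1

I ≈ (0.875000/3) × 7.734616 = 2.255930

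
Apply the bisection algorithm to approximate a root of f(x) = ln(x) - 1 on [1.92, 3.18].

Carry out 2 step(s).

f(x) = ln(x) - 1
Initial interval: [1.92, 3.18]

Iteration 1:
  c_1 = (1.920000 + 3.180000)/2 = 2.550000
  f(c_1) = f(2.550000) = -0.063907
  f(a) × f(c) ≥ 0, new interval: [2.550000, 3.180000]
Iteration 2:
  c_2 = (2.550000 + 3.180000)/2 = 2.865000
  f(c_2) = f(2.865000) = 0.052568
  f(a) × f(c) < 0, new interval: [2.550000, 2.865000]

After 2 iteration(s), the approximation is c_2 = 2.865000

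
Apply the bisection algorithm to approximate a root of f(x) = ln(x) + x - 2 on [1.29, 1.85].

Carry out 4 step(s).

f(x) = ln(x) + x - 2
Initial interval: [1.29, 1.85]

Iteration 1:
  c_1 = (1.290000 + 1.850000)/2 = 1.570000
  f(c_1) = f(1.570000) = 0.021076
  f(a) × f(c) < 0, new interval: [1.290000, 1.570000]
Iteration 2:
  c_2 = (1.290000 + 1.570000)/2 = 1.430000
  f(c_2) = f(1.430000) = -0.212326
  f(a) × f(c) ≥ 0, new interval: [1.430000, 1.570000]
Iteration 3:
  c_3 = (1.430000 + 1.570000)/2 = 1.500000
  f(c_3) = f(1.500000) = -0.094535
  f(a) × f(c) ≥ 0, new interval: [1.500000, 1.570000]
Iteration 4:
  c_4 = (1.500000 + 1.570000)/2 = 1.535000
  f(c_4) = f(1.535000) = -0.036470
  f(a) × f(c) ≥ 0, new interval: [1.535000, 1.570000]

After 4 iteration(s), the approximation is c_4 = 1.535000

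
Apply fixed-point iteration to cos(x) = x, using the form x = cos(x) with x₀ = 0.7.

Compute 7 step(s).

Equation: cos(x) = x
Fixed-point form: x = cos(x)
x₀ = 0.7

x_1 = g(0.700000) = 0.764842
x_2 = g(0.764842) = 0.721492
x_3 = g(0.721492) = 0.750821
x_4 = g(0.750821) = 0.731129
x_5 = g(0.731129) = 0.744421
x_6 = g(0.744421) = 0.735480
x_7 = g(0.735480) = 0.741509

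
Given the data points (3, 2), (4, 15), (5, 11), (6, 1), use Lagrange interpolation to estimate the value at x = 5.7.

Lagrange interpolation formula:
P(x) = Σ yᵢ × Lᵢ(x)
where Lᵢ(x) = Π_{j≠i} (x - xⱼ)/(xᵢ - xⱼ)

L_0(5.7) = (5.7 - 4)/(3 - 4) × (5.7 - 5)/(3 - 5) × (5.7 - 6)/(3 - 6) = 0.059500
L_1(5.7) = (5.7 - 3)/(4 - 3) × (5.7 - 5)/(4 - 5) × (5.7 - 6)/(4 - 6) = -0.283500
L_2(5.7) = (5.7 - 3)/(5 - 3) × (5.7 - 4)/(5 - 4) × (5.7 - 6)/(5 - 6) = 0.688500
L_3(5.7) = (5.7 - 3)/(6 - 3) × (5.7 - 4)/(6 - 4) × (5.7 - 5)/(6 - 5) = 0.535500

P(5.7) = 2×L_0(5.7) + 15×L_1(5.7) + 11×L_2(5.7) + 1×L_3(5.7)
P(5.7) = 3.975500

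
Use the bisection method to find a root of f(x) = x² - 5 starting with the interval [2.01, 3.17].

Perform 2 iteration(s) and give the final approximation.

f(x) = x² - 5
Initial interval: [2.01, 3.17]

Iteration 1:
  c_1 = (2.010000 + 3.170000)/2 = 2.590000
  f(c_1) = f(2.590000) = 1.708100
  f(a) × f(c) < 0, new interval: [2.010000, 2.590000]
Iteration 2:
  c_2 = (2.010000 + 2.590000)/2 = 2.300000
  f(c_2) = f(2.300000) = 0.290000
  f(a) × f(c) < 0, new interval: [2.010000, 2.300000]

After 2 iteration(s), the approximation is c_2 = 2.300000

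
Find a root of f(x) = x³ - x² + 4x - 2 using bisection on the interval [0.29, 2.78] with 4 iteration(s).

f(x) = x³ - x² + 4x - 2
Initial interval: [0.29, 2.78]

Iteration 1:
  c_1 = (0.290000 + 2.780000)/2 = 1.535000
  f(c_1) = f(1.535000) = 5.400580
  f(a) × f(c) < 0, new interval: [0.290000, 1.535000]
Iteration 2:
  c_2 = (0.290000 + 1.535000)/2 = 0.912500
  f(c_2) = f(0.912500) = 1.577143
  f(a) × f(c) < 0, new interval: [0.290000, 0.912500]
Iteration 3:
  c_3 = (0.290000 + 0.912500)/2 = 0.601250
  f(c_3) = f(0.601250) = 0.260851
  f(a) × f(c) < 0, new interval: [0.290000, 0.601250]
Iteration 4:
  c_4 = (0.290000 + 0.601250)/2 = 0.445625
  f(c_4) = f(0.445625) = -0.327589
  f(a) × f(c) ≥ 0, new interval: [0.445625, 0.601250]

After 4 iteration(s), the approximation is c_4 = 0.445625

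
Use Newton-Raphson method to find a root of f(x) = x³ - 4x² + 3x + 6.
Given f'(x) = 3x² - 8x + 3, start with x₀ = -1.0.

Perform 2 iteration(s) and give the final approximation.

f(x) = x³ - 4x² + 3x + 6
f'(x) = 3x² - 8x + 3
x₀ = -1.0

Newton-Raphson formula: x_{n+1} = x_n - f(x_n)/f'(x_n)

Iteration 1:
  f(-1.000000) = -2.000000
  f'(-1.000000) = 14.000000
  x_1 = -1.000000 - (-2.000000)/14.000000 = -0.857143
Iteration 2:
  f(-0.857143) = -0.139942
  f'(-0.857143) = 12.061224
  x_2 = -0.857143 - (-0.139942)/12.061224 = -0.845540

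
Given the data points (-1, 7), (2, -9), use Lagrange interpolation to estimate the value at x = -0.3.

Lagrange interpolation formula:
P(x) = Σ yᵢ × Lᵢ(x)
where Lᵢ(x) = Π_{j≠i} (x - xⱼ)/(xᵢ - xⱼ)

L_0(-0.3) = (-0.3 - 2)/(-1 - 2) = 0.766667
L_1(-0.3) = (-0.3 - (-1))/(2 - (-1)) = 0.233333

P(-0.3) = 7×L_0(-0.3) + (-9)×L_1(-0.3)
P(-0.3) = 3.266667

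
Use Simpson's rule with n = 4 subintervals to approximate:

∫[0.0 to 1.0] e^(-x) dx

f(x) = e^(-x)
a = 0.0, b = 1.0, n = 4
h = (b - a)/n = 0.250000

Simpson's rule: (h/3)[f(x₀) + 4f(x₁) + 2f(x₂) + ... + f(xₙ)]

x_0 = 0.0000, f(x_0) = 1.000000, coefficient = 1
x_1 = 0.2500, f(x_1) = 0.778801, coefficient = 4
x_2 = 0.5000, f(x_2) = 0.606531, coefficient = 2
x_3 = 0.7500, f(x_3) = 0.472367, coefficient = 4
x_4 = 1.0000, f(x_4) = 0.367879, coefficient = 1

I ≈ (0.250000/3) × 7.585610 = 0.632134
Exact value: 0.632121
Error: 0.000014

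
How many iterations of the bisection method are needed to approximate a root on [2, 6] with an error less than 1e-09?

We need (b-a)/2^n ≤ 1e-09
(6 - 2)/2^n ≤ 1e-09
4/2^n ≤ 1e-09
2^n ≥ 4000000000
n ≥ log₂(4000000000) = 31.90
n ≥ 32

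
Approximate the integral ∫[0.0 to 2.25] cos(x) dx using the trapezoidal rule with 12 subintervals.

f(x) = cos(x)
a = 0.0, b = 2.25, n = 12
h = (b - a)/n = 0.187500

Trapezoidal rule: (h/2)[f(x₀) + 2f(x₁) + 2f(x₂) + ... + f(xₙ)]

x_0 = 0.0000, f(x_0) = 1.000000, coefficient = 1
x_1 = 0.1875, f(x_1) = 0.982473, coefficient = 2
x_2 = 0.3750, f(x_2) = 0.930508, coefficient = 2
x_3 = 0.5625, f(x_3) = 0.845924, coefficient = 2
x_4 = 0.7500, f(x_4) = 0.731689, coefficient = 2
x_5 = 0.9375, f(x_5) = 0.591805, coefficient = 2
x_6 = 1.1250, f(x_6) = 0.431177, coefficient = 2
x_7 = 1.3125, f(x_7) = 0.255434, coefficient = 2
x_8 = 1.5000, f(x_8) = 0.070737, coefficient = 2
x_9 = 1.6875, f(x_9) = -0.116439, coefficient = 2
x_10 = 1.8750, f(x_10) = -0.299534, coefficient = 2
x_11 = 2.0625, f(x_11) = -0.472128, coefficient = 2
x_12 = 2.2500, f(x_12) = -0.628174, coefficient = 1

I ≈ (0.187500/2) × 8.275118 = 0.775792
Exact value: 0.778073
Error: 0.002281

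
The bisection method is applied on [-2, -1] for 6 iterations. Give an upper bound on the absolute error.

Bisection error bound: |error| ≤ (b-a)/2^n
|error| ≤ (-1 - (-2))/2^6 = 1/2^6
|error| ≤ 0.0156250000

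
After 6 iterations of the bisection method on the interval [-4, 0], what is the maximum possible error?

Bisection error bound: |error| ≤ (b-a)/2^n
|error| ≤ (0 - (-4))/2^6 = 4/2^6
|error| ≤ 0.0625000000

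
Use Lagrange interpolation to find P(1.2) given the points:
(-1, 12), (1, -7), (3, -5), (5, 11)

Lagrange interpolation formula:
P(x) = Σ yᵢ × Lᵢ(x)
where Lᵢ(x) = Π_{j≠i} (x - xⱼ)/(xᵢ - xⱼ)

L_0(1.2) = (1.2 - 1)/(-1 - 1) × (1.2 - 3)/(-1 - 3) × (1.2 - 5)/(-1 - 5) = -0.028500
L_1(1.2) = (1.2 - (-1))/(1 - (-1)) × (1.2 - 3)/(1 - 3) × (1.2 - 5)/(1 - 5) = 0.940500
L_2(1.2) = (1.2 - (-1))/(3 - (-1)) × (1.2 - 1)/(3 - 1) × (1.2 - 5)/(3 - 5) = 0.104500
L_3(1.2) = (1.2 - (-1))/(5 - (-1)) × (1.2 - 1)/(5 - 1) × (1.2 - 3)/(5 - 3) = -0.016500

P(1.2) = 12×L_0(1.2) + (-7)×L_1(1.2) + (-5)×L_2(1.2) + 11×L_3(1.2)
P(1.2) = -7.629500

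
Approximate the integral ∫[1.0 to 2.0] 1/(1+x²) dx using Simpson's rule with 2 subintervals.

f(x) = 1/(1+x²)
a = 1.0, b = 2.0, n = 2
h = (b - a)/n = 0.500000

Simpson's rule: (h/3)[f(x₀) + 4f(x₁) + 2f(x₂) + ... + f(xₙ)]

x_0 = 1.0000, f(x_0) = 0.500000, coefficient = 1
x_1 = 1.5000, f(x_1) = 0.307692, coefficient = 4
x_2 = 2.0000, f(x_2) = 0.200000, coefficient = 1

I ≈ (0.500000/3) × 1.930769 = 0.321795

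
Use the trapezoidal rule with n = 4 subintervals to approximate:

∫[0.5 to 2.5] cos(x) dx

f(x) = cos(x)
a = 0.5, b = 2.5, n = 4
h = (b - a)/n = 0.500000

Trapezoidal rule: (h/2)[f(x₀) + 2f(x₁) + 2f(x₂) + ... + f(xₙ)]

x_0 = 0.5000, f(x_0) = 0.877583, coefficient = 1
x_1 = 1.0000, f(x_1) = 0.540302, coefficient = 2
x_2 = 1.5000, f(x_2) = 0.070737, coefficient = 2
x_3 = 2.0000, f(x_3) = -0.416147, coefficient = 2
x_4 = 2.5000, f(x_4) = -0.801144, coefficient = 1

I ≈ (0.500000/2) × 0.466224 = 0.116556
Exact value: 0.119047
Error: 0.002491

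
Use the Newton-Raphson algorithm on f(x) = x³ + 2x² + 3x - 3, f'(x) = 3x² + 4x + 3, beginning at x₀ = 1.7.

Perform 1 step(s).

f(x) = x³ + 2x² + 3x - 3
f'(x) = 3x² + 4x + 3
x₀ = 1.7

Newton-Raphson formula: x_{n+1} = x_n - f(x_n)/f'(x_n)

Iteration 1:
  f(1.700000) = 12.793000
  f'(1.700000) = 18.470000
  x_1 = 1.700000 - 12.793000/18.470000 = 1.007363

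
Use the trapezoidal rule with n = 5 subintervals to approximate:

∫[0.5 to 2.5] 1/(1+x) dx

f(x) = 1/(1+x)
a = 0.5, b = 2.5, n = 5
h = (b - a)/n = 0.400000

Trapezoidal rule: (h/2)[f(x₀) + 2f(x₁) + 2f(x₂) + ... + f(xₙ)]

x_0 = 0.5000, f(x_0) = 0.666667, coefficient = 1
x_1 = 0.9000, f(x_1) = 0.526316, coefficient = 2
x_2 = 1.3000, f(x_2) = 0.434783, coefficient = 2
x_3 = 1.7000, f(x_3) = 0.370370, coefficient = 2
x_4 = 2.1000, f(x_4) = 0.322581, coefficient = 2
x_5 = 2.5000, f(x_5) = 0.285714, coefficient = 1

I ≈ (0.400000/2) × 4.260480 = 0.852096
Exact value: 0.847298
Error: 0.004798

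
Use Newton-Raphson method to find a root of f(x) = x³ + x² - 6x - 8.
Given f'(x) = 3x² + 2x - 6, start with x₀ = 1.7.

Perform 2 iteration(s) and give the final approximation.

f(x) = x³ + x² - 6x - 8
f'(x) = 3x² + 2x - 6
x₀ = 1.7

Newton-Raphson formula: x_{n+1} = x_n - f(x_n)/f'(x_n)

Iteration 1:
  f(1.700000) = -10.397000
  f'(1.700000) = 6.070000
  x_1 = 1.700000 - (-10.397000)/6.070000 = 3.412850
Iteration 2:
  f(3.412850) = 22.921772
  f'(3.412850) = 35.768337
  x_2 = 3.412850 - 22.921772/35.768337 = 2.772010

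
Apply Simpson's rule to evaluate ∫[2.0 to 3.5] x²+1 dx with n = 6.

f(x) = x²+1
a = 2.0, b = 3.5, n = 6
h = (b - a)/n = 0.250000

Simpson's rule: (h/3)[f(x₀) + 4f(x₁) + 2f(x₂) + ... + f(xₙ)]

x_0 = 2.0000, f(x_0) = 5.000000, coefficient = 1
x_1 = 2.2500, f(x_1) = 6.062500, coefficient = 4
x_2 = 2.5000, f(x_2) = 7.250000, coefficient = 2
x_3 = 2.7500, f(x_3) = 8.562500, coefficient = 4
x_4 = 3.0000, f(x_4) = 10.000000, coefficient = 2
x_5 = 3.2500, f(x_5) = 11.562500, coefficient = 4
x_6 = 3.5000, f(x_6) = 13.250000, coefficient = 1

I ≈ (0.250000/3) × 157.500000 = 13.125000
Exact value: 13.125000
Error: 0.000000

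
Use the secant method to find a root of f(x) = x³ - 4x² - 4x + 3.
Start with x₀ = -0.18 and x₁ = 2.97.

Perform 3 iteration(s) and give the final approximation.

f(x) = x³ - 4x² - 4x + 3
x₀ = -0.18, x₁ = 2.97

Secant formula: x_{n+1} = x_n - f(x_n)(x_n - x_{n-1})/(f(x_n) - f(x_{n-1}))

Iteration 1:
  f(-0.180000) = 3.584568
  f(2.970000) = -17.965527
  x_2 = 2.970000 - (-17.965527)×(2.970000 - (-0.180000))/(-17.965527 - 3.584568)
       = 0.343960
Iteration 2:
  f(2.970000) = -17.965527
  f(0.343960) = 1.191619
  x_3 = 0.343960 - 1.191619×(0.343960 - 2.970000)/(1.191619 - (-17.965527))
       = 0.507306
Iteration 3:
  f(0.343960) = 1.191619
  f(0.507306) = 0.071899
  x_4 = 0.507306 - 0.071899×(0.507306 - 0.343960)/(0.071899 - 1.191619)
       = 0.517795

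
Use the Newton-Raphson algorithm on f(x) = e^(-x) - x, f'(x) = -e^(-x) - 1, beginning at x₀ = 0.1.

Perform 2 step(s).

f(x) = e^(-x) - x
f'(x) = -e^(-x) - 1
x₀ = 0.1

Newton-Raphson formula: x_{n+1} = x_n - f(x_n)/f'(x_n)

Iteration 1:
  f(0.100000) = 0.804837
  f'(0.100000) = -1.904837
  x_1 = 0.100000 - 0.804837/(-1.904837) = 0.522523
Iteration 2:
  f(0.522523) = 0.070500
  f'(0.522523) = -1.593023
  x_2 = 0.522523 - 0.070500/(-1.593023) = 0.566778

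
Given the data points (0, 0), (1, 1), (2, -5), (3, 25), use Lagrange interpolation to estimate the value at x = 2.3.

Lagrange interpolation formula:
P(x) = Σ yᵢ × Lᵢ(x)
where Lᵢ(x) = Π_{j≠i} (x - xⱼ)/(xᵢ - xⱼ)

L_0(2.3) = (2.3 - 1)/(0 - 1) × (2.3 - 2)/(0 - 2) × (2.3 - 3)/(0 - 3) = 0.045500
L_1(2.3) = (2.3 - 0)/(1 - 0) × (2.3 - 2)/(1 - 2) × (2.3 - 3)/(1 - 3) = -0.241500
L_2(2.3) = (2.3 - 0)/(2 - 0) × (2.3 - 1)/(2 - 1) × (2.3 - 3)/(2 - 3) = 1.046500
L_3(2.3) = (2.3 - 0)/(3 - 0) × (2.3 - 1)/(3 - 1) × (2.3 - 2)/(3 - 2) = 0.149500

P(2.3) = 0×L_0(2.3) + 1×L_1(2.3) + (-5)×L_2(2.3) + 25×L_3(2.3)
P(2.3) = -1.736500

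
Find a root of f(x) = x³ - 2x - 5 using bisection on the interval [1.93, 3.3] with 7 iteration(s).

f(x) = x³ - 2x - 5
Initial interval: [1.93, 3.3]

Iteration 1:
  c_1 = (1.930000 + 3.300000)/2 = 2.615000
  f(c_1) = f(2.615000) = 7.651958
  f(a) × f(c) < 0, new interval: [1.930000, 2.615000]
Iteration 2:
  c_2 = (1.930000 + 2.615000)/2 = 2.272500
  f(c_2) = f(2.272500) = 2.190772
  f(a) × f(c) < 0, new interval: [1.930000, 2.272500]
Iteration 3:
  c_3 = (1.930000 + 2.272500)/2 = 2.101250
  f(c_3) = f(2.101250) = 0.075047
  f(a) × f(c) < 0, new interval: [1.930000, 2.101250]
Iteration 4:
  c_4 = (1.930000 + 2.101250)/2 = 2.015625
  f(c_4) = f(2.015625) = -0.842281
  f(a) × f(c) ≥ 0, new interval: [2.015625, 2.101250]
Iteration 5:
  c_5 = (2.015625 + 2.101250)/2 = 2.058438
  f(c_5) = f(2.058438) = -0.394936
  f(a) × f(c) ≥ 0, new interval: [2.058438, 2.101250]
Iteration 6:
  c_6 = (2.058438 + 2.101250)/2 = 2.079844
  f(c_6) = f(2.079844) = -0.162803
  f(a) × f(c) ≥ 0, new interval: [2.079844, 2.101250]
Iteration 7:
  c_7 = (2.079844 + 2.101250)/2 = 2.090547
  f(c_7) = f(2.090547) = -0.044596
  f(a) × f(c) ≥ 0, new interval: [2.090547, 2.101250]

After 7 iteration(s), the approximation is c_7 = 2.090547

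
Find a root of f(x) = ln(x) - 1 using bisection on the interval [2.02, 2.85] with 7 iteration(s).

f(x) = ln(x) - 1
Initial interval: [2.02, 2.85]

Iteration 1:
  c_1 = (2.020000 + 2.850000)/2 = 2.435000
  f(c_1) = f(2.435000) = -0.110053
  f(a) × f(c) ≥ 0, new interval: [2.435000, 2.850000]
Iteration 2:
  c_2 = (2.435000 + 2.850000)/2 = 2.642500
  f(c_2) = f(2.642500) = -0.028275
  f(a) × f(c) ≥ 0, new interval: [2.642500, 2.850000]
Iteration 3:
  c_3 = (2.642500 + 2.850000)/2 = 2.746250
  f(c_3) = f(2.746250) = 0.010236
  f(a) × f(c) < 0, new interval: [2.642500, 2.746250]
Iteration 4:
  c_4 = (2.642500 + 2.746250)/2 = 2.694375
  f(c_4) = f(2.694375) = -0.008834
  f(a) × f(c) ≥ 0, new interval: [2.694375, 2.746250]
Iteration 5:
  c_5 = (2.694375 + 2.746250)/2 = 2.720312
  f(c_5) = f(2.720312) = 0.000747
  f(a) × f(c) < 0, new interval: [2.694375, 2.720312]
Iteration 6:
  c_6 = (2.694375 + 2.720312)/2 = 2.707344
  f(c_6) = f(2.707344) = -0.004032
  f(a) × f(c) ≥ 0, new interval: [2.707344, 2.720312]
Iteration 7:
  c_7 = (2.707344 + 2.720312)/2 = 2.713828
  f(c_7) = f(2.713828) = -0.001640
  f(a) × f(c) ≥ 0, new interval: [2.713828, 2.720312]

After 7 iteration(s), the approximation is c_7 = 2.713828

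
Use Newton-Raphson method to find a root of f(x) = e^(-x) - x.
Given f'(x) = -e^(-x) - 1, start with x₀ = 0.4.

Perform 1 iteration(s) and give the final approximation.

f(x) = e^(-x) - x
f'(x) = -e^(-x) - 1
x₀ = 0.4

Newton-Raphson formula: x_{n+1} = x_n - f(x_n)/f'(x_n)

Iteration 1:
  f(0.400000) = 0.270320
  f'(0.400000) = -1.670320
  x_1 = 0.400000 - 0.270320/(-1.670320) = 0.561837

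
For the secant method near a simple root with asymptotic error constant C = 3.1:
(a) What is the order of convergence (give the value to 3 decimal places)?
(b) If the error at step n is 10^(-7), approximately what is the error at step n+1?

(a) Secant method has superlinear convergence with order φ = (1+√5)/2 ≈ 1.618.
    This means |e_{n+1}| ≈ C|e_n|^1.618.

(b) With |e_n| = 10^(-7) and C = 3.1:
    |e_{n+1}| ≈ 3.1 × (10^(-7))^1.618 = 3.1 × 10^(-11.33)

(a) ≈ 1.618 (golden ratio); (b) |e_{n+1}| ≈ 1.463e-11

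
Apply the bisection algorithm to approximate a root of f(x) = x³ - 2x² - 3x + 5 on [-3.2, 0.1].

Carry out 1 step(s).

f(x) = x³ - 2x² - 3x + 5
Initial interval: [-3.2, 0.1]

Iteration 1:
  c_1 = (-3.200000 + 0.100000)/2 = -1.550000
  f(c_1) = f(-1.550000) = 1.121125
  f(a) × f(c) < 0, new interval: [-3.200000, -1.550000]

After 1 iteration(s), the approximation is c_1 = -1.550000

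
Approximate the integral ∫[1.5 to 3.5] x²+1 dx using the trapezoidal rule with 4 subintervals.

f(x) = x²+1
a = 1.5, b = 3.5, n = 4
h = (b - a)/n = 0.500000

Trapezoidal rule: (h/2)[f(x₀) + 2f(x₁) + 2f(x₂) + ... + f(xₙ)]

x_0 = 1.5000, f(x_0) = 3.250000, coefficient = 1
x_1 = 2.0000, f(x_1) = 5.000000, coefficient = 2
x_2 = 2.5000, f(x_2) = 7.250000, coefficient = 2
x_3 = 3.0000, f(x_3) = 10.000000, coefficient = 2
x_4 = 3.5000, f(x_4) = 13.250000, coefficient = 1

I ≈ (0.500000/2) × 61.000000 = 15.250000
Exact value: 15.166667
Error: 0.083333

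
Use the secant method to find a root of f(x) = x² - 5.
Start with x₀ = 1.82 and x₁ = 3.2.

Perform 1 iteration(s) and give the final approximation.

f(x) = x² - 5
x₀ = 1.82, x₁ = 3.2

Secant formula: x_{n+1} = x_n - f(x_n)(x_n - x_{n-1})/(f(x_n) - f(x_{n-1}))

Iteration 1:
  f(1.820000) = -1.687600
  f(3.200000) = 5.240000
  x_2 = 3.200000 - 5.240000×(3.200000 - 1.820000)/(5.240000 - (-1.687600))
       = 2.156175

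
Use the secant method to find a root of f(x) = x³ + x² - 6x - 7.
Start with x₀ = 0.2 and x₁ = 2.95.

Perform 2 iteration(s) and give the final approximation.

f(x) = x³ + x² - 6x - 7
x₀ = 0.2, x₁ = 2.95

Secant formula: x_{n+1} = x_n - f(x_n)(x_n - x_{n-1})/(f(x_n) - f(x_{n-1}))

Iteration 1:
  f(0.200000) = -8.152000
  f(2.950000) = 9.674875
  x_2 = 2.950000 - 9.674875×(2.950000 - 0.200000)/(9.674875 - (-8.152000))
       = 1.457540
Iteration 2:
  f(2.950000) = 9.674875
  f(1.457540) = -10.524387
  x_3 = 1.457540 - (-10.524387)×(1.457540 - 2.950000)/(-10.524387 - 9.674875)
       = 2.235154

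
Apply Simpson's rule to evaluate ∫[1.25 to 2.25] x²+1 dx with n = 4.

f(x) = x²+1
a = 1.25, b = 2.25, n = 4
h = (b - a)/n = 0.250000

Simpson's rule: (h/3)[f(x₀) + 4f(x₁) + 2f(x₂) + ... + f(xₙ)]

x_0 = 1.2500, f(x_0) = 2.562500, coefficient = 1
x_1 = 1.5000, f(x_1) = 3.250000, coefficient = 4
x_2 = 1.7500, f(x_2) = 4.062500, coefficient = 2
x_3 = 2.0000, f(x_3) = 5.000000, coefficient = 4
x_4 = 2.2500, f(x_4) = 6.062500, coefficient = 1

I ≈ (0.250000/3) × 49.750000 = 4.145833
Exact value: 4.145833
Error: 0.000000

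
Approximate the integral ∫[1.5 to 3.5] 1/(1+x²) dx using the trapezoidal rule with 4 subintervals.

f(x) = 1/(1+x²)
a = 1.5, b = 3.5, n = 4
h = (b - a)/n = 0.500000

Trapezoidal rule: (h/2)[f(x₀) + 2f(x₁) + 2f(x₂) + ... + f(xₙ)]

x_0 = 1.5000, f(x_0) = 0.307692, coefficient = 1
x_1 = 2.0000, f(x_1) = 0.200000, coefficient = 2
x_2 = 2.5000, f(x_2) = 0.137931, coefficient = 2
x_3 = 3.0000, f(x_3) = 0.100000, coefficient = 2
x_4 = 3.5000, f(x_4) = 0.075472, coefficient = 1

I ≈ (0.500000/2) × 1.259026 = 0.314757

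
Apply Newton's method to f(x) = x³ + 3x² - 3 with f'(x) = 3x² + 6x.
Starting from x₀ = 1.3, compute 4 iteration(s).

f(x) = x³ + 3x² - 3
f'(x) = 3x² + 6x
x₀ = 1.3

Newton-Raphson formula: x_{n+1} = x_n - f(x_n)/f'(x_n)

Iteration 1:
  f(1.300000) = 4.267000
  f'(1.300000) = 12.870000
  x_1 = 1.300000 - 4.267000/12.870000 = 0.968454
Iteration 2:
  f(0.968454) = 0.722024
  f'(0.968454) = 8.624431
  x_2 = 0.968454 - 0.722024/8.624431 = 0.884735
Iteration 3:
  f(0.884735) = 0.040803
  f'(0.884735) = 7.656682
  x_3 = 0.884735 - 0.040803/7.656682 = 0.879406
Iteration 4:
  f(0.879406) = 0.000160
  f'(0.879406) = 7.596505
  x_4 = 0.879406 - 0.000160/7.596505 = 0.879385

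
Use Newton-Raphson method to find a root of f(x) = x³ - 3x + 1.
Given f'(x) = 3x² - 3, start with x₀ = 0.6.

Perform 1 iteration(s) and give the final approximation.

f(x) = x³ - 3x + 1
f'(x) = 3x² - 3
x₀ = 0.6

Newton-Raphson formula: x_{n+1} = x_n - f(x_n)/f'(x_n)

Iteration 1:
  f(0.600000) = -0.584000
  f'(0.600000) = -1.920000
  x_1 = 0.600000 - (-0.584000)/(-1.920000) = 0.295833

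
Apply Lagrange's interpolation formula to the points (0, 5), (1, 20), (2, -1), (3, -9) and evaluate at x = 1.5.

Lagrange interpolation formula:
P(x) = Σ yᵢ × Lᵢ(x)
where Lᵢ(x) = Π_{j≠i} (x - xⱼ)/(xᵢ - xⱼ)

L_0(1.5) = (1.5 - 1)/(0 - 1) × (1.5 - 2)/(0 - 2) × (1.5 - 3)/(0 - 3) = -0.062500
L_1(1.5) = (1.5 - 0)/(1 - 0) × (1.5 - 2)/(1 - 2) × (1.5 - 3)/(1 - 3) = 0.562500
L_2(1.5) = (1.5 - 0)/(2 - 0) × (1.5 - 1)/(2 - 1) × (1.5 - 3)/(2 - 3) = 0.562500
L_3(1.5) = (1.5 - 0)/(3 - 0) × (1.5 - 1)/(3 - 1) × (1.5 - 2)/(3 - 2) = -0.062500

P(1.5) = 5×L_0(1.5) + 20×L_1(1.5) + (-1)×L_2(1.5) + (-9)×L_3(1.5)
P(1.5) = 10.937500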